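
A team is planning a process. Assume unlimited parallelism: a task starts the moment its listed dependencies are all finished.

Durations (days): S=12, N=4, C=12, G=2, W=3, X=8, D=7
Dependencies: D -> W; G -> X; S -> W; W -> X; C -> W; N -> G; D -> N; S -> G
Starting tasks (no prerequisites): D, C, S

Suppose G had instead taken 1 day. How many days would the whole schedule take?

23

Critical path before the change: C→W→X = 12+3+8 = 23 giving 23 days.
G is off the critical path — its longest chain is 22 days, giving 1 of slack.
No other chain overtakes it, so the finish is 23 days.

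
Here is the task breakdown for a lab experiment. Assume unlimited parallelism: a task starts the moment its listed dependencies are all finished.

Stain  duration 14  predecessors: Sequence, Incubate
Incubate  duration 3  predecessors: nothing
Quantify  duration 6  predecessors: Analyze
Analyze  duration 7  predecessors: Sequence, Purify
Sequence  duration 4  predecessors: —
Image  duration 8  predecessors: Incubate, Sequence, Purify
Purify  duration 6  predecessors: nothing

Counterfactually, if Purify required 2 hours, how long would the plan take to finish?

18

Actual critical path: Purify→Analyze→Quantify = 6+7+6 = 19 ⇒ 19 hours.
Purify is on the critical path; changing it to 2 makes that path 15 hours.
New critical path: Sequence→Stain = 4+14 = 18 ⇒ 18 hours.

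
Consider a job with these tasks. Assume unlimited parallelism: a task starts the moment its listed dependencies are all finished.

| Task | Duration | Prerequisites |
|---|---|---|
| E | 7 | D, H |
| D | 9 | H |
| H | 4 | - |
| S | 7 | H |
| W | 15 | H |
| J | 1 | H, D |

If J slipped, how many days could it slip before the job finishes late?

H→D→E = 4+9+7 = 20 sets the makespan at 20 days.
The longest chain containing J totals 14 days.
Slack of J = 19 − 13 = 6 days.

6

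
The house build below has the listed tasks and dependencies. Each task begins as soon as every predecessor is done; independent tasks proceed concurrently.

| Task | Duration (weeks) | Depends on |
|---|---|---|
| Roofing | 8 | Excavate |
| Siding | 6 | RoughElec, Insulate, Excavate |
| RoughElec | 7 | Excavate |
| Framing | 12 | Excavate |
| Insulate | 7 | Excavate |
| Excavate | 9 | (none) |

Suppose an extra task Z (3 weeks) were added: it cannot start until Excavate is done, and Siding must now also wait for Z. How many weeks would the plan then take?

Originally the plan takes 22 weeks.
With Z inserted, Siding now waits for max(RoughElec, Insulate, Excavate, Z).
New critical path: Excavate→RoughElec→Siding = 9+7+6 = 22 ⇒ 22 weeks.

22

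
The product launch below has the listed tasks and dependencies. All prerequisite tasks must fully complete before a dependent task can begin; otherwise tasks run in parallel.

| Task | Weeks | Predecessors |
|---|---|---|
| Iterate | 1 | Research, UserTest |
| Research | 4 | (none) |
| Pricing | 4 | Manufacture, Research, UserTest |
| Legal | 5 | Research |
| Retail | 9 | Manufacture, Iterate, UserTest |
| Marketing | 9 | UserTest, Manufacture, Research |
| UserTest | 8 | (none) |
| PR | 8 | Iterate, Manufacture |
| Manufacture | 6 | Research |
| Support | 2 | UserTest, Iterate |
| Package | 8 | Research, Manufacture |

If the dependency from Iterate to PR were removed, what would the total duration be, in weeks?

Before: longest chain Research→Manufacture→Marketing = 4+6+9 = 19, finish 19.
Dropping Iterate→PR doesn't change PR's earliest start (10); another predecessor still binds.
After: Research→Manufacture→Marketing = 4+6+9 = 19 → 19 weeks.

19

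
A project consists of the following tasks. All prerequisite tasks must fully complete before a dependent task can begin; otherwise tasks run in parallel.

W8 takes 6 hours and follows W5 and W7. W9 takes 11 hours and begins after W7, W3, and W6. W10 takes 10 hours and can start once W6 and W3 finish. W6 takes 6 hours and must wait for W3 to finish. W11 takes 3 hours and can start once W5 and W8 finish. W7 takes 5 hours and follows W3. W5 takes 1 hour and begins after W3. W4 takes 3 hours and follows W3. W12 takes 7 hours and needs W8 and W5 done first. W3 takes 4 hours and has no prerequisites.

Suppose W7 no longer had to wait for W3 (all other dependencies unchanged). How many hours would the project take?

21

Before: longest chain W3→W7→W8→W12 = 4+5+6+7 = 22, finish 22.
Without W3→W7, W7's earliest start moves from 4 to 0.
The longest chain is now W3→W6→W9 = 4+6+11 = 21, so the project takes 21 hours.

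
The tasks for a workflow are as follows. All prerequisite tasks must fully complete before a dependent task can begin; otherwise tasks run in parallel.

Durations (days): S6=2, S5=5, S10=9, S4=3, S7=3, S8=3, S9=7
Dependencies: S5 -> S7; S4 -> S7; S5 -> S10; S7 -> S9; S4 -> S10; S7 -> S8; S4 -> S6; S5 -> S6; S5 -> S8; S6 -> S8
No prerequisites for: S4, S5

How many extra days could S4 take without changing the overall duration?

2

S5→S7→S9 = 5+3+7 = 15 sets the makespan at 15 days.
Longest path through S4: 13 days (earliest finish 3, latest finish 5).
So S4 can slip 5 − 3 = 2 days.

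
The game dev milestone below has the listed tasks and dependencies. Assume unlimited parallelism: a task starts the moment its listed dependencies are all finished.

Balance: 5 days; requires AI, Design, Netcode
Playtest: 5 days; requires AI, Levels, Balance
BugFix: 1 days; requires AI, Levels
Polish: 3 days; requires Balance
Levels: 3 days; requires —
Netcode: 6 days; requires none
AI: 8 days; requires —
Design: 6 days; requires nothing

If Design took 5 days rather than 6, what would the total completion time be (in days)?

As given, the longest chain is AI→Balance→Playtest = 8+5+5 = 18, so the finish is 18 days.
Design is off the critical path — its longest chain is 16 days, giving 2 of slack.
No other chain overtakes it, so the finish is 18 days.

18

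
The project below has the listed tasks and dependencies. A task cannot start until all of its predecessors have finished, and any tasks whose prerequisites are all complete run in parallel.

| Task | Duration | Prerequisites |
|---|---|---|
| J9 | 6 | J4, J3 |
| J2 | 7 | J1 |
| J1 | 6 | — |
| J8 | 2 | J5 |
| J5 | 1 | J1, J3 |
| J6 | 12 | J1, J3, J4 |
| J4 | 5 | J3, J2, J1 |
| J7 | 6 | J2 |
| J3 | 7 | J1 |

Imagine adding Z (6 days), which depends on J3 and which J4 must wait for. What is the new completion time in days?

Originally the project takes 30 days.
With Z inserted, J4 now waits for max(J3, J2, J1, Z).
New critical path: J1→J3→Z→J4→J6 = 6+7+6+5+12 = 36 ⇒ 36 days.

36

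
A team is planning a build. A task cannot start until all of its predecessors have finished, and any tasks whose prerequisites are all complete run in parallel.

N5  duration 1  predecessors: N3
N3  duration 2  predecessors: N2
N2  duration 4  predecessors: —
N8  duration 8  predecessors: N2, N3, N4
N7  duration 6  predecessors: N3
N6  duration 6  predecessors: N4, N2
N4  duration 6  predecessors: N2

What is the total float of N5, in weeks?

Critical path: N2→N4→N8 = 4+6+8 = 18, so the finish is 18 weeks.
N5 finishes as early as 7 and must finish by 18.
Float = 18 − 7 = 11.

11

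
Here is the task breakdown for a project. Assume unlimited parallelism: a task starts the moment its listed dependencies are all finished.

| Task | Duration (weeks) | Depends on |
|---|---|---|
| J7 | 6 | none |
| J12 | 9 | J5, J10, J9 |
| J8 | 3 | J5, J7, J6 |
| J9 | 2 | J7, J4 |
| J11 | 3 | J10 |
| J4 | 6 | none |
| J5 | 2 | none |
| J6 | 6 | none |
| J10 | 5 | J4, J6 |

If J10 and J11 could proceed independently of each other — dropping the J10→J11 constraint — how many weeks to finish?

20

Before: longest chain J4→J10→J12 = 6+5+9 = 20, finish 20.
Without J10→J11, J11's earliest start moves from 11 to 0.
After: J4→J10→J12 = 6+5+9 = 20 → 20 weeks.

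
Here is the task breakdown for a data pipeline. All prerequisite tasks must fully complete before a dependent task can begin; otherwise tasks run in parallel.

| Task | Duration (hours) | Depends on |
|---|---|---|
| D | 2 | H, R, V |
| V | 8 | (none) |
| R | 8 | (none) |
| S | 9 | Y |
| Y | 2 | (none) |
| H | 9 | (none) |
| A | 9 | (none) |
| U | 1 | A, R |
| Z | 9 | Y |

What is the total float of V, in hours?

The longest chain is Y→Z = 2+9 = 11; overall finish 11 hours.
Longest path through V: 10 hours (earliest finish 8, latest finish 9).
So V can slip 9 − 8 = 1 hour.

1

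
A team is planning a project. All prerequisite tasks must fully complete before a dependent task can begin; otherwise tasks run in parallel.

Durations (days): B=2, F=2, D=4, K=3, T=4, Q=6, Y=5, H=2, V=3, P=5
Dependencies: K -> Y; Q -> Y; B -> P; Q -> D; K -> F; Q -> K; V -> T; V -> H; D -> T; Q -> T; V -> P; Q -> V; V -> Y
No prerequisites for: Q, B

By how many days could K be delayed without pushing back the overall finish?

Q→V→P = 6+3+5 = 14 sets the makespan at 14 days.
K finishes as early as 9 and must finish by 9.
Slack of K = 6 − 6 = 0 days.

0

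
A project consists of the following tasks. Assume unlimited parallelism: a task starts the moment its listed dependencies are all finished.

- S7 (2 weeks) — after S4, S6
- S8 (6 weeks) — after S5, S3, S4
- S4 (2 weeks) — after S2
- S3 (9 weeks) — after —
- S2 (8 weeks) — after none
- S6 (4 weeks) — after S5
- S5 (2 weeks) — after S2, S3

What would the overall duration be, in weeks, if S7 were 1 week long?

17

As given, the longest chain is S3→S5→S6→S7 = 9+2+4+2 = 17, so the finish is 17 weeks.
S7 lies on that path, so at 1 week the path becomes 16 weeks.
The binding chain switches to S3→S5→S8 = 9+2+6 = 17; finish 17 weeks.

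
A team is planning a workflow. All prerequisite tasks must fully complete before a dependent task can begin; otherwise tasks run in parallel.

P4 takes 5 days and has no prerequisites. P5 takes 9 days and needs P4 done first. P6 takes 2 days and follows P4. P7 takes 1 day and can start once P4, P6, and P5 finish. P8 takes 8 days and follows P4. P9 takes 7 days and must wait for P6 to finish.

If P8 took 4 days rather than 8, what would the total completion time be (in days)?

15

Actual critical path: P4→P5→P7 = 5+9+1 = 15 ⇒ 15 days.
P8 has 2 days of float (longest path through it is 13).
The critical path is still P4→P5→P7; finish is now 15 days.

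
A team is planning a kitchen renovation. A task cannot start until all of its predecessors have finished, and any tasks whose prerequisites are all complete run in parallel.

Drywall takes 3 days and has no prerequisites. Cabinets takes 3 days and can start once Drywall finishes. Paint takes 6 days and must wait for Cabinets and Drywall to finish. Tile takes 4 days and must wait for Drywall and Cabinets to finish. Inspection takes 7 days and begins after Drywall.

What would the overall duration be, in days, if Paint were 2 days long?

Actual critical path: Drywall→Cabinets→Paint = 3+3+6 = 12 ⇒ 12 days.
Paint lies on that path, so at 2 days the path becomes 8 days.
New critical path: Drywall→Cabinets→Tile = 3+3+4 = 10 ⇒ 10 days.

10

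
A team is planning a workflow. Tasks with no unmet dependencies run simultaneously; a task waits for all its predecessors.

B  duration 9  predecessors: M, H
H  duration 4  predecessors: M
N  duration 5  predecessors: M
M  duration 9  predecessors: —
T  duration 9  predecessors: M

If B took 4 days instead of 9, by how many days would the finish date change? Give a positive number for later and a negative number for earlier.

Actual critical path: M→H→B = 9+4+9 = 22 ⇒ 22 days.
Since B is critical, the -5 change carries straight to that chain (now 17 days).
The binding chain switches to M→T = 9+9 = 18; finish 18 days.
Change in finish: 18 − 22 = -4 days.

-4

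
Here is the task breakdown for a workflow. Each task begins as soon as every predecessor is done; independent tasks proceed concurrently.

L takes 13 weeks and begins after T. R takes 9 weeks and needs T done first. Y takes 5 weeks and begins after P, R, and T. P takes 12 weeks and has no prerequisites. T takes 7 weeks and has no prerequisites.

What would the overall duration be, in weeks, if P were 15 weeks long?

21

Baseline: T→R→Y = 7+9+5 = 21 → 21 weeks.
P has 4 weeks of float (longest path through it is 17).
The critical path is still T→R→Y; finish is now 21 weeks.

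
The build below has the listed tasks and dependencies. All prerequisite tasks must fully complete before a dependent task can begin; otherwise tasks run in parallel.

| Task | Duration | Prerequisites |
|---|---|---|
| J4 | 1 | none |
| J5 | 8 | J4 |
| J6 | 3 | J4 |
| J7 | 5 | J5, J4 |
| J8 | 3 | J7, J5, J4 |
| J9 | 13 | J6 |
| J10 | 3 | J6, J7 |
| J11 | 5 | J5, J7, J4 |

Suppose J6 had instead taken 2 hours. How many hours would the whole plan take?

19

Critical path before the change: J4→J5→J7→J11 = 1+8+5+5 = 19 giving 19 hours.
J6 is off the critical path — its longest chain is 17 hours, giving 2 of slack.
No other chain overtakes it, so the finish is 19 hours.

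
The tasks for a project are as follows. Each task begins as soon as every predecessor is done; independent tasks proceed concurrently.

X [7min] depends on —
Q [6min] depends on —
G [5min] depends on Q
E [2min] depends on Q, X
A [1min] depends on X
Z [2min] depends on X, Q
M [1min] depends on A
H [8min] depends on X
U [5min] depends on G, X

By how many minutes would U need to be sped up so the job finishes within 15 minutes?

1

Current finish: 16 minutes; target: 15.
U is on every critical path, so each minute cut from U cuts the finish by one (this holds down to a finish of 15).
Need 16 − 15 = 1 minute off U → U becomes 4 minutes, finish becomes 15.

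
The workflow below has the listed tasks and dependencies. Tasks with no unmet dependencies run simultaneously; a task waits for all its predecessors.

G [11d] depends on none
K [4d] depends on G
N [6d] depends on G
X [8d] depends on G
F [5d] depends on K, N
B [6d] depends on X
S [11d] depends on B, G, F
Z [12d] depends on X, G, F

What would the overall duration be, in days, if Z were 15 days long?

Baseline: G→X→B→S = 11+8+6+11 = 36 → 36 days.
Z is off the critical path — its longest chain is 34 days, giving 2 of slack.
The binding chain switches to G→N→F→Z = 11+6+5+15 = 37; finish 37 days.

37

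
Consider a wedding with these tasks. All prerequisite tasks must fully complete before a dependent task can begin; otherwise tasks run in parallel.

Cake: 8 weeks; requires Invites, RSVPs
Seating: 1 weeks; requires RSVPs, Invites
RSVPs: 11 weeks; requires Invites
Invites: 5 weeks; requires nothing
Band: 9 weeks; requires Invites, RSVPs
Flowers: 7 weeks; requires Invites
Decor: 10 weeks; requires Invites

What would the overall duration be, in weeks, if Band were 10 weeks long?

Baseline: Invites→RSVPs→Band = 5+11+9 = 25 → 25 weeks.
Band lies on that path, so at 10 weeks the path becomes 26 weeks.
No other chain overtakes it, so the finish is 26 weeks.

26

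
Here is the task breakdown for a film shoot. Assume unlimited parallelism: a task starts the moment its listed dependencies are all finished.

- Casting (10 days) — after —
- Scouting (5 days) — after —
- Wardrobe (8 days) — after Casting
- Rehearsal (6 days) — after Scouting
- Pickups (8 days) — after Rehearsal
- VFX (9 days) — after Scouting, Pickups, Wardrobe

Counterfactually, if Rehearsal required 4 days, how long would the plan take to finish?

27

As given, the longest chain is Scouting→Rehearsal→Pickups→VFX = 5+6+8+9 = 28, so the finish is 28 days.
Rehearsal is on the critical path; changing it to 4 makes that path 26 days.
The binding chain switches to Casting→Wardrobe→VFX = 10+8+9 = 27; finish 27 days.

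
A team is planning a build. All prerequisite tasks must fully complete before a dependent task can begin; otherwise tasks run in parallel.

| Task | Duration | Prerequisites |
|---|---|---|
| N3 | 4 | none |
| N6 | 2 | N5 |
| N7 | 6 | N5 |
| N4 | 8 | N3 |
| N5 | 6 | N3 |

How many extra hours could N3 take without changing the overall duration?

The longest chain is N3→N5→N7 = 4+6+6 = 16; overall finish 16 hours.
The longest chain containing N3 totals 16 hours.
Slack of N3 = 0 − 0 = 0 hours.

0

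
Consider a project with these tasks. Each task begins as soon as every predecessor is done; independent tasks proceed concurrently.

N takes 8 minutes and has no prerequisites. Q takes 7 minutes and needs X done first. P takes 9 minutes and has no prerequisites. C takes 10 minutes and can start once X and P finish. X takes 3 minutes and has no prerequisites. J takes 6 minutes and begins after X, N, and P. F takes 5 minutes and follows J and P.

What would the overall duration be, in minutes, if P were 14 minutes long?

25

Baseline: P→J→F = 9+6+5 = 20 → 20 minutes.
Since P is critical, the +5 change carries straight to that chain (now 25 minutes).
The critical path is still P→J→F; finish is now 25 minutes.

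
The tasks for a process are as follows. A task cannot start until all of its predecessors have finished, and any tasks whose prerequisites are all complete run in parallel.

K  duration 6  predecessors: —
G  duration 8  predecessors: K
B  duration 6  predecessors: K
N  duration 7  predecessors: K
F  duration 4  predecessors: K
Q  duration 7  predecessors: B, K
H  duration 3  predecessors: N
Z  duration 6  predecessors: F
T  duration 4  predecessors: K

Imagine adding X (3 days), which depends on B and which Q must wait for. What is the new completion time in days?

22

Originally the schedule takes 19 days.
With X inserted, Q now waits for max(B, K, X).
New critical path: K→B→X→Q = 6+6+3+7 = 22 ⇒ 22 days.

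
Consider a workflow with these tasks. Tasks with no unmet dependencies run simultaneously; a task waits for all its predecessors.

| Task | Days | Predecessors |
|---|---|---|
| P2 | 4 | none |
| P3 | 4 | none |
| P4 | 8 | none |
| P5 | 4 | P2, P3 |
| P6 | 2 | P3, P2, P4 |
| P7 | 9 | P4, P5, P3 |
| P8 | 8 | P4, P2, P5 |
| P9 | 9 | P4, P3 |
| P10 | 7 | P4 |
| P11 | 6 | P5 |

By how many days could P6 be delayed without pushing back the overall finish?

Critical path: P2→P5→P7 = 4+4+9 = 17, so the finish is 17 days.
Longest path through P6: 10 days (earliest finish 10, latest finish 17).
Float = 17 − 10 = 7.

7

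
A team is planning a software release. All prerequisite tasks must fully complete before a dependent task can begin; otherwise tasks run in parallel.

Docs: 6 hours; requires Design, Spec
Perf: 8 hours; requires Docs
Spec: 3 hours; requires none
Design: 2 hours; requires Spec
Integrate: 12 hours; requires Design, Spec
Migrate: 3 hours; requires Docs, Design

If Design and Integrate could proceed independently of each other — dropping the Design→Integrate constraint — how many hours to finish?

19

Before: longest chain Spec→Design→Docs→Perf = 3+2+6+8 = 19, finish 19.
Without Design→Integrate, Integrate's earliest start moves from 5 to 3.
New critical path: Spec→Design→Docs→Perf = 3+2+6+8 = 19 ⇒ 19 hours.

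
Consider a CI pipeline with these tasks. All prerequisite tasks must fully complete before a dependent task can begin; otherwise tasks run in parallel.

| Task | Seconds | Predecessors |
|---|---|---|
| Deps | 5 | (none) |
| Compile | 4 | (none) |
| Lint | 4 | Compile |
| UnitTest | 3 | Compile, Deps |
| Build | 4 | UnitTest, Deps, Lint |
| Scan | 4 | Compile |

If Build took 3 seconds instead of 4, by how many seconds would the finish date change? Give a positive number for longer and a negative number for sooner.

-1

Actual critical path: Deps→UnitTest→Build = 5+3+4 = 12 ⇒ 12 seconds.
Build is on the critical path; changing it to 3 makes that path 11 seconds.
No other chain overtakes it, so the finish is 11 seconds.
Change in finish: 11 − 12 = -1 seconds.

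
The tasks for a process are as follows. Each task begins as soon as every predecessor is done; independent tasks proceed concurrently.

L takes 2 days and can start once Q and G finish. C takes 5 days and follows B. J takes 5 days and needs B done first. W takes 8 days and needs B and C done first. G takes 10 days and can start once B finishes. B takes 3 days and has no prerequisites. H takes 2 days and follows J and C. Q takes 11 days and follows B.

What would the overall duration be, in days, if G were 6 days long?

Critical path before the change: B→Q→L = 3+11+2 = 16 giving 16 days.
The longest path through G is only 15 days, so G has float 1.
The critical path is still B→Q→L; finish is now 16 days.

16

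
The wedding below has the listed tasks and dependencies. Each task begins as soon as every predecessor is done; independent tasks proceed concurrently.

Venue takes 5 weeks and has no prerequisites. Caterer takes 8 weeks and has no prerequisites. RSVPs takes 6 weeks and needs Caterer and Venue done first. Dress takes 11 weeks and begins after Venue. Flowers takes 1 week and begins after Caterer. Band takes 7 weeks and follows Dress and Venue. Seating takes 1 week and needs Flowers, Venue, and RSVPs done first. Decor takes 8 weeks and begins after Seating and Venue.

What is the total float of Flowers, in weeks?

5

The longest chain is Venue→Dress→Band = 5+11+7 = 23; overall finish 23 weeks.
Flowers finishes as early as 9 and must finish by 14.
So Flowers can slip 14 − 9 = 5 weeks.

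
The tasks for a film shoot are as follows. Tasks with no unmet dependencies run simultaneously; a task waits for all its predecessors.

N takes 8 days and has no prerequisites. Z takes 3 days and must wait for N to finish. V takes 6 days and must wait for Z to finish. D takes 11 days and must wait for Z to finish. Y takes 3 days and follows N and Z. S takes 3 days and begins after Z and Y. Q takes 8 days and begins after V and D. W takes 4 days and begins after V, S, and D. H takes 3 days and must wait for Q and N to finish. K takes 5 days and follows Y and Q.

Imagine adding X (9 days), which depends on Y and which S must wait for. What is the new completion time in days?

35

Originally the film shoot takes 35 days.
With X inserted, S now waits for max(Z, Y, X).
New critical path: N→Z→D→Q→K = 8+3+11+8+5 = 35 ⇒ 35 days.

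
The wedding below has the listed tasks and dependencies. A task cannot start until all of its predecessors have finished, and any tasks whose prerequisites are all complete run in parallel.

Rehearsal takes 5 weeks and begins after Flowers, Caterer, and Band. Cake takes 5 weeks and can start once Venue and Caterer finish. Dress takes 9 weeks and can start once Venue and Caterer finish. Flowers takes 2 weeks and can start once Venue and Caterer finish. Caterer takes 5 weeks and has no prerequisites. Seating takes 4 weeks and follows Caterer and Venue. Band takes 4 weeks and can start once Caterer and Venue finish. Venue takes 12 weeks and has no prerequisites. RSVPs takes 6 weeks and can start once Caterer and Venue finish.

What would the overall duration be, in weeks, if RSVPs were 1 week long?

The binding path is Venue→Dress = 12+9 = 21; finish at 21 weeks.
RSVPs has 3 weeks of float (longest path through it is 18).
The critical path is still Venue→Dress; finish is now 21 weeks.

21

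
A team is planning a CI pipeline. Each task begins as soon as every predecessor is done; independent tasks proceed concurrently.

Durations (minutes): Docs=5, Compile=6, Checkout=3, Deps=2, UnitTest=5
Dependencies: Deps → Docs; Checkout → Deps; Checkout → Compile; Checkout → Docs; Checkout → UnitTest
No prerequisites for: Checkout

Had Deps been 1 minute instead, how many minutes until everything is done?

Critical path before the change: Checkout→Deps→Docs = 3+2+5 = 10 giving 10 minutes.
Deps is on the critical path; changing it to 1 makes that path 9 minutes.
That remains the longest chain; total 9 minutes.

9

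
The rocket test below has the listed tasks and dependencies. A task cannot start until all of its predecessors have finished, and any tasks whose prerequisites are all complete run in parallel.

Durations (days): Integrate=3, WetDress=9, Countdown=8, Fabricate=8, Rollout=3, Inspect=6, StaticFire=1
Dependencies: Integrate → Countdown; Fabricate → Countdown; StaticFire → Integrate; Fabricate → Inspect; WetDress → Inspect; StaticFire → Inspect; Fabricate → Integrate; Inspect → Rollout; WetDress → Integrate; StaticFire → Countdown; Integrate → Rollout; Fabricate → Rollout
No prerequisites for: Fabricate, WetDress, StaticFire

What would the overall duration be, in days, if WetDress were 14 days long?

25

The binding path is WetDress→Integrate→Countdown = 9+3+8 = 20; finish at 20 days.
Since WetDress is critical, the +5 change carries straight to that chain (now 25 days).
The critical path is still WetDress→Integrate→Countdown; finish is now 25 days.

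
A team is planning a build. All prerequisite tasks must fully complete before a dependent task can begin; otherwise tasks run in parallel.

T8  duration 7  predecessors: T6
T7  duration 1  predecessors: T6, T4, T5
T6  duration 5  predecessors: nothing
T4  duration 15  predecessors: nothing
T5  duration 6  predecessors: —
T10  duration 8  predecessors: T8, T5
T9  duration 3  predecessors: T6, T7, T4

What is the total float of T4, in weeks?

Critical path: T6→T8→T10 = 5+7+8 = 20, so the finish is 20 weeks.
The longest chain containing T4 totals 19 weeks.
Float = 20 − 19 = 1.

1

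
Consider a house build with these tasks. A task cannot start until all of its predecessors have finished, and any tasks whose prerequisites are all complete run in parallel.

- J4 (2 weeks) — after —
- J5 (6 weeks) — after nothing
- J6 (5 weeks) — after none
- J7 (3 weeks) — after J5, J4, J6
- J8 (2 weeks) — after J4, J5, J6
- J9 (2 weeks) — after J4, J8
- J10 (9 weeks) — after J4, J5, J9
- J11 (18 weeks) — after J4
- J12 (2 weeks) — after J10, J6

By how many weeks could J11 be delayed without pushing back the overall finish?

The longest chain is J5→J8→J9→J10→J12 = 6+2+2+9+2 = 21; overall finish 21 weeks.
Longest path through J11: 20 weeks (earliest finish 20, latest finish 21).
So J11 can slip 21 − 20 = 1 week.

1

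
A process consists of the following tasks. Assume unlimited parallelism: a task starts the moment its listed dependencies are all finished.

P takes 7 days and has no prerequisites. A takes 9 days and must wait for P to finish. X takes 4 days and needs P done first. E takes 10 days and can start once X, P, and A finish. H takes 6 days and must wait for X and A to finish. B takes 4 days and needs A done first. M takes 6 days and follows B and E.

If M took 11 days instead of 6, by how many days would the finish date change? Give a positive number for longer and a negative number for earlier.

5

As given, the longest chain is P→A→E→M = 7+9+10+6 = 32, so the finish is 32 days.
M lies on that path, so at 11 days the path becomes 37 days.
That remains the longest chain; total 37 days.
Change in finish: 37 − 32 = +5 days.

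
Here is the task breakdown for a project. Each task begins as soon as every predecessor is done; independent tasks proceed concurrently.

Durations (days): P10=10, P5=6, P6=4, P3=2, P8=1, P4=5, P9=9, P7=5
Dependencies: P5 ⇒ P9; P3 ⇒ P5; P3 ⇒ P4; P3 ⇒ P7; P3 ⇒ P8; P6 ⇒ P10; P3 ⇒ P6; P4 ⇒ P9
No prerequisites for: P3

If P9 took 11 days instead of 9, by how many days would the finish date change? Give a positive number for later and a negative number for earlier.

2

Baseline: P3→P5→P9 = 2+6+9 = 17 → 17 days.
P9 is on the critical path; changing it to 11 makes that path 19 days.
No other chain overtakes it, so the finish is 19 days.
Change in finish: 19 − 17 = +2 days.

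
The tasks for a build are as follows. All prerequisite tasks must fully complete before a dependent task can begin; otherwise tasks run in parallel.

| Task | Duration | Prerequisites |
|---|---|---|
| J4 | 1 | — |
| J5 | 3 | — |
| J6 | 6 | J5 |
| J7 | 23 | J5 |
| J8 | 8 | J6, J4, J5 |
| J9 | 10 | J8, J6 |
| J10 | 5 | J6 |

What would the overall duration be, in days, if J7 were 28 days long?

31

Actual critical path: J5→J6→J8→J9 = 3+6+8+10 = 27 ⇒ 27 days.
J7 has 1 day of float (longest path through it is 26).
Now J5→J7 = 3+28 = 31 is longest, so the finish becomes 31 days.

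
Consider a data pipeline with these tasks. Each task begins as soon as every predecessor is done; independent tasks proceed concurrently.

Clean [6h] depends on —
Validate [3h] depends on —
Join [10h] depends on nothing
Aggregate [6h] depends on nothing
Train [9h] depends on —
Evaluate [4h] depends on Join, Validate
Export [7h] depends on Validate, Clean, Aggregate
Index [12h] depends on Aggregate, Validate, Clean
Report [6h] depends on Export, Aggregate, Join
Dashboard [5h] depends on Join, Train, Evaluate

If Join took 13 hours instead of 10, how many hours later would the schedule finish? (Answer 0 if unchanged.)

Critical path before the change: Join→Evaluate→Dashboard = 10+4+5 = 19 giving 19 hours.
Join lies on that path, so at 13 hours the path becomes 22 hours.
That remains the longest chain; total 22 hours.
Change in finish: 22 − 19 = +3 hours.

3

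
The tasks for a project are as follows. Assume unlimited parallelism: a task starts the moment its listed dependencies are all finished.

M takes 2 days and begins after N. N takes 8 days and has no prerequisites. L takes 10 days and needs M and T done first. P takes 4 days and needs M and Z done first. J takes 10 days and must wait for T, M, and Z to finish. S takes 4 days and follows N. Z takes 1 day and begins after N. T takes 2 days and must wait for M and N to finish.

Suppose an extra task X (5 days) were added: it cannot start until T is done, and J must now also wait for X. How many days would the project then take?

Originally the project takes 22 days.
With X inserted, J now waits for max(T, M, Z, X).
New critical path: N→M→T→X→J = 8+2+2+5+10 = 27 ⇒ 27 days.

27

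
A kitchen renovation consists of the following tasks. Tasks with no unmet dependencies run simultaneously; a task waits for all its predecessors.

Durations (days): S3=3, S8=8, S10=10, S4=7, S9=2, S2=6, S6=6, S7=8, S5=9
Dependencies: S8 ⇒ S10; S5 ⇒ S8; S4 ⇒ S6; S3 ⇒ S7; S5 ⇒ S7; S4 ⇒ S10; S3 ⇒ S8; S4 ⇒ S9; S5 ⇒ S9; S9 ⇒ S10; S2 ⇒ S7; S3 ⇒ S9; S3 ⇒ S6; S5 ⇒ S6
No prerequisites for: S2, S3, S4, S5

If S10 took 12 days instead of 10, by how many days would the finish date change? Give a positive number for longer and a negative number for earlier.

2

As given, the longest chain is S5→S8→S10 = 9+8+10 = 27, so the finish is 27 days.
S10 is on the critical path; changing it to 12 makes that path 29 days.
The critical path is still S5→S8→S10; finish is now 29 days.
Change in finish: 29 − 27 = +2 days.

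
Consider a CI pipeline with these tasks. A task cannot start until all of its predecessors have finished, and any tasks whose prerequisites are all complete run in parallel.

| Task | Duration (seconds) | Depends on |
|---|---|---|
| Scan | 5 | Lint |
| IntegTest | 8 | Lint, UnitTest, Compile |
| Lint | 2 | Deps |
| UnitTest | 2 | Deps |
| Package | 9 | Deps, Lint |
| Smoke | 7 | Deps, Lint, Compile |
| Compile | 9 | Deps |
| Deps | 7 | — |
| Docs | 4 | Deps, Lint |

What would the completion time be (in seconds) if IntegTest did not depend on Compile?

With the dependency in place, Deps→Compile→IntegTest = 7+9+8 = 24 sets the finish at 24 seconds.
Without Compile→IntegTest, IntegTest's earliest start moves from 16 to 9.
The longest chain is now Deps→Compile→Smoke = 7+9+7 = 23, so the plan takes 23 seconds.

23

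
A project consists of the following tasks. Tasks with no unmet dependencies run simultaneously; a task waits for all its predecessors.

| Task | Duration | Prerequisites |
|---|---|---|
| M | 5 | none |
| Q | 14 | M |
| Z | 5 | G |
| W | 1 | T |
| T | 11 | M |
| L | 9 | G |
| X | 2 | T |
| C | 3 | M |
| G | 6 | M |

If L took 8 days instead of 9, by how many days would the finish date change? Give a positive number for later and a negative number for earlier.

As given, the longest chain is M→G→L = 5+6+9 = 20, so the finish is 20 days.
L lies on that path, so at 8 days the path becomes 19 days.
New critical path: M→Q = 5+14 = 19 ⇒ 19 days.
Change in finish: 19 − 20 = -1 days.

-1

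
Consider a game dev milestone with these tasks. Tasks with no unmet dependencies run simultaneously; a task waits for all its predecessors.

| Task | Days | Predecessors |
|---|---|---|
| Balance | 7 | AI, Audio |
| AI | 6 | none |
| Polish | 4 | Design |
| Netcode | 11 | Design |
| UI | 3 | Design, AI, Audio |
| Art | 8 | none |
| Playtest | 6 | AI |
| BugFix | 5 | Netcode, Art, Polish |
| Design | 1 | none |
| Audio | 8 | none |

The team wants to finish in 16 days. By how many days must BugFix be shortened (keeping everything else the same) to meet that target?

1

Current finish: 17 days; target: 16.
BugFix is on every critical path, so each day cut from BugFix cuts the finish by one (this holds down to a finish of 15).
Need 17 − 16 = 1 day off BugFix → BugFix becomes 4 days, finish becomes 16.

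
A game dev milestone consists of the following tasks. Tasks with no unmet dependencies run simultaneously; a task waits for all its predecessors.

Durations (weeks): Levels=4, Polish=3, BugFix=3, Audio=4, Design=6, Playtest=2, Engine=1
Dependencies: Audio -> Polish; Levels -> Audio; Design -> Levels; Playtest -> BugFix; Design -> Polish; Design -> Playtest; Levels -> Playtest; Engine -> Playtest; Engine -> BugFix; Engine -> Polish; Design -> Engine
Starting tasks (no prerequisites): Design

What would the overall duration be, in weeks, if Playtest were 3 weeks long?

17

The binding path is Design→Levels→Audio→Polish = 6+4+4+3 = 17; finish at 17 weeks.
The longest path through Playtest is only 15 weeks, so Playtest has float 2.
That remains the longest chain; total 17 weeks.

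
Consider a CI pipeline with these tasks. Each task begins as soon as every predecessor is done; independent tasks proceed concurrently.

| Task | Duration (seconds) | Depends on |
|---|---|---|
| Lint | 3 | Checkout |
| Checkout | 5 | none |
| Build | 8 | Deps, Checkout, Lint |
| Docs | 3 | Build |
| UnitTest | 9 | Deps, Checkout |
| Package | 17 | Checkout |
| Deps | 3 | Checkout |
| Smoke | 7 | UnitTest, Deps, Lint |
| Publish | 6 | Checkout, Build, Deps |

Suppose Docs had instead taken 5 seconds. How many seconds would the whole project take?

Baseline: Checkout→Deps→UnitTest→Smoke = 5+3+9+7 = 24 → 24 seconds.
Docs has 5 seconds of float (longest path through it is 19).
No other chain overtakes it, so the finish is 24 seconds.

24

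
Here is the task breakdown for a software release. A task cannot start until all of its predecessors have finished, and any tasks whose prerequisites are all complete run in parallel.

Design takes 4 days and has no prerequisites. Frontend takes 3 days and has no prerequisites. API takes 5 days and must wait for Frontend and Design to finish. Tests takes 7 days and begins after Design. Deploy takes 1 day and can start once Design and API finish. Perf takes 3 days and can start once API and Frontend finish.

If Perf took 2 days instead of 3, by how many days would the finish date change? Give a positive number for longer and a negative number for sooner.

As given, the longest chain is Design→API→Perf = 4+5+3 = 12, so the finish is 12 days.
Perf lies on that path, so at 2 days the path becomes 11 days.
The critical path is still Design→API→Perf; finish is now 11 days.
Change in finish: 11 − 12 = -1 days.

-1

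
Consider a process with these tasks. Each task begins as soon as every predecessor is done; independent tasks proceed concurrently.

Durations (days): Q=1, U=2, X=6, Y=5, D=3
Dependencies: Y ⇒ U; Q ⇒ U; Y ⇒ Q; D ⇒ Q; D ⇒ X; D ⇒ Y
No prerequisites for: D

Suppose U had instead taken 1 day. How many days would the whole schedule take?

10

The binding path is D→Y→Q→U = 3+5+1+2 = 11; finish at 11 days.
U is on the critical path; changing it to 1 makes that path 10 days.
No other chain overtakes it, so the finish is 10 days.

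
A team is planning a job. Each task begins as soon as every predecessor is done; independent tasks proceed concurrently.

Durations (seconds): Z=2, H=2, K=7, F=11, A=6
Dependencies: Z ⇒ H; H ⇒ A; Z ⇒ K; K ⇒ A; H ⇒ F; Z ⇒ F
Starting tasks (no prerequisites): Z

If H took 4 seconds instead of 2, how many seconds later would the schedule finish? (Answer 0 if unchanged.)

The binding path is Z→H→F = 2+2+11 = 15; finish at 15 seconds.
H is on the critical path; changing it to 4 makes that path 17 seconds.
The critical path is still Z→H→F; finish is now 17 seconds.
Change in finish: 17 − 15 = +2 seconds.

2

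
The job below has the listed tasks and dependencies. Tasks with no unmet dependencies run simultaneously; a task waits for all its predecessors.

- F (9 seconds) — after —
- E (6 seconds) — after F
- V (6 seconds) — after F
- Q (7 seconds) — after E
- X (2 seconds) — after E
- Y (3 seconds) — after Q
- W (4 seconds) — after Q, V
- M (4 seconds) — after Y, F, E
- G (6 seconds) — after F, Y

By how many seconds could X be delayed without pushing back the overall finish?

F→E→Q→Y→G = 9+6+7+3+6 = 31 sets the makespan at 31 seconds.
X finishes as early as 17 and must finish by 31.
Slack of X = 29 − 15 = 14 seconds.

14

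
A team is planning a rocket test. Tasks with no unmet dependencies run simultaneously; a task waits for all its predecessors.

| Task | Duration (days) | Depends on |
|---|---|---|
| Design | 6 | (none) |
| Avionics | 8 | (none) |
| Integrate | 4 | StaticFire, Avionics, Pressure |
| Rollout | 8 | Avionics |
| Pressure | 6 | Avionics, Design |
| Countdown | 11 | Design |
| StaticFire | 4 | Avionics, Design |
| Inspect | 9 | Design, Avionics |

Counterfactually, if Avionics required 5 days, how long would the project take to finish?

Actual critical path: Avionics→Pressure→Integrate = 8+6+4 = 18 ⇒ 18 days.
Avionics is on the critical path; changing it to 5 makes that path 15 days.
The binding chain switches to Design→Countdown = 6+11 = 17; finish 17 days.

17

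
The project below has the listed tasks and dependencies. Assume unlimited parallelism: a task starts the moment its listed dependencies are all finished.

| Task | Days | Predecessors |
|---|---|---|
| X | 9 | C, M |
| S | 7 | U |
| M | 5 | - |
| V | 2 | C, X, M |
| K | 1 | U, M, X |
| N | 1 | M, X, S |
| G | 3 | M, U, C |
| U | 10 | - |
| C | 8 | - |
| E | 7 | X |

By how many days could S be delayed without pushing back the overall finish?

6

Critical path: C→X→E = 8+9+7 = 24, so the finish is 24 days.
Longest path through S: 18 days (earliest finish 17, latest finish 23).
So S can slip 23 − 17 = 6 days.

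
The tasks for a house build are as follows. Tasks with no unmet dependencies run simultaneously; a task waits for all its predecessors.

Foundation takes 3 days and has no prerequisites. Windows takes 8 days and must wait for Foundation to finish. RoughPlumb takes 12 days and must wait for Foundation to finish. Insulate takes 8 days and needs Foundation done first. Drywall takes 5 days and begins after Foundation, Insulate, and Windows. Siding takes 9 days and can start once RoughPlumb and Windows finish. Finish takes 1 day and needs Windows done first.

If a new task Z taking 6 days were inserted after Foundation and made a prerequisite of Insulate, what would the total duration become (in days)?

Originally the schedule takes 24 days.
With Z inserted, Insulate now waits for max(Foundation, Z).
New critical path: Foundation→RoughPlumb→Siding = 3+12+9 = 24 ⇒ 24 days.

24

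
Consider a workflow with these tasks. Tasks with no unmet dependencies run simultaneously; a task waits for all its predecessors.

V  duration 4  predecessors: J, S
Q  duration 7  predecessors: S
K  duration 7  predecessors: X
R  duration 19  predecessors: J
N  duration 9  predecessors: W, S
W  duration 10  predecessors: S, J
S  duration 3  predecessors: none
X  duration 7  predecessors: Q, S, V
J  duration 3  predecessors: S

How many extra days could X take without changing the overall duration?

1

S→J→W→N = 3+3+10+9 = 25 sets the makespan at 25 days.
X finishes as early as 17 and must finish by 18.
So X can slip 18 − 17 = 1 day.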